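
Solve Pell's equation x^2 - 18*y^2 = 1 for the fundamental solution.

First expand sqrt(18) as a continued fraction. With x_i = (sqrt(18) + m_i)/d_i and (m_0, d_0) = (0, 1): a_0 = floor(sqrt(18)) = 4, since 4^2 = 16 <= 18 < 25 = 5^2.
Iterate m_{i+1} = d_i*a_i - m_i, d_{i+1} = (18 - m_{i+1}^2)/d_i, a_{i+1} = floor((a_0 + m_{i+1})/d_{i+1}):
  m_1 = 1*4 - 0 = 4, d_1 = (18 - 4^2)/1 = 2/1 = 2, a_1 = floor((4 + 4)/2) = 4.
  m_2 = 2*4 - 4 = 4, d_2 = (18 - 4^2)/2 = 2/2 = 1, a_2 = floor((4 + 4)/1) = 8.
  m_3 = 1*8 - 4 = 4, d_3 = (18 - 4^2)/1 = 2/1 = 2: (m_3, d_3) = (m_1, d_1) = (4, 2), so from here the quotients repeat a_1, a_2; the period length is 2.
So sqrt(18) = [4; (4, 8)] with period length k = 2.
k is even, so the fundamental solution of x^2 - 18y^2 = 1 is (p_{k-1}, q_{k-1}) = (p_1, q_1); compute convergents through index 1.
Convergents (p_i = a_i*p_{i-1} + p_{i-2}, q_i = a_i*q_{i-1} + q_{i-2} with p_{-2}=0, p_{-1}=1, q_{-2}=1, q_{-1}=0):
  i=0: a_0=4, p_0 = 4*1 + 0 = 4, q_0 = 4*0 + 1 = 1.
  i=1: a_1=4, p_1 = 4*4 + 1 = 17, q_1 = 4*1 + 0 = 4.
Check: 17^2 - 18*4^2 = 289 - 288 = 1, so (x, y) = (17, 4) solves the equation, and by the theorem it is the least positive solution.

(x, y) = (17, 4)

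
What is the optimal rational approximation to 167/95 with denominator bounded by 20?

Expand x = 167/95 as a continued fraction with the Euclidean algorithm:
  167 = 1*95 + 72, so a_0 = 1.
  95 = 1*72 + 23, so a_1 = 1.
  72 = 3*23 + 3, so a_2 = 3.
  23 = 7*3 + 2, so a_3 = 7.
  3 = 1*2 + 1, so a_4 = 1.
  2 = 2*1 + 0, so a_5 = 2.
so x = [1; 1, 3, 7, 1, 2].
Convergents (p_i = a_i*p_{i-1} + p_{i-2}, q_i = a_i*q_{i-1} + q_{i-2} with p_{-2}=0, p_{-1}=1, q_{-2}=1, q_{-1}=0), until the denominator exceeds 20:
  i=0: a_0=1, p_0 = 1*1 + 0 = 1, q_0 = 1*0 + 1 = 1.
  i=1: a_1=1, p_1 = 1*1 + 1 = 2, q_1 = 1*1 + 0 = 1.
  i=2: a_2=3, p_2 = 3*2 + 1 = 7, q_2 = 3*1 + 1 = 4.
  i=3: a_3=7, p_3 = 7*7 + 2 = 51, q_3 = 7*4 + 1 = 29.
q_3 = 29 > 20, so the last convergent with denominator <= 20 is p_2/q_2 = 7/4.
The closest fraction with denominator <= 20 is either p_2/q_2 or the intermediate fraction (k*p_2 + p_1)/(k*q_2 + q_1) with the largest k >= 1 whose denominator stays <= 20; these approach x as k grows, and every other convergent or intermediate fraction in range is farther away.
Largest k: floor((20 - q_1)/q_2) = floor((20 - 1)/4) = 4.
That gives (4*7 + 2)/(4*4 + 1) = 30/17.
Compare the errors: |x - 7/4| = |167*4 - 7*95|/(95*4) = 3/380, and |x - 30/17| = |167*17 - 30*95|/(95*17) = 11/1615.
Cross-multiplying, 11*380 = 4180 < 4845 = 3*1615, so 11/1615 is smaller: the intermediate fraction 30/17 is closer to x than 7/4.

30/17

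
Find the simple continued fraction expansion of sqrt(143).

[11; (1, 22)]

Write x_i = (sqrt(143) + m_i)/d_i with (m_0, d_0) = (0, 1). a_0 = floor(sqrt(143)) = 11, since 11^2 = 121 <= 143 < 144 = 12^2.
Iterate m_{i+1} = d_i*a_i - m_i, d_{i+1} = (143 - m_{i+1}^2)/d_i, a_{i+1} = floor((a_0 + m_{i+1})/d_{i+1}):
  m_1 = 1*11 - 0 = 11, d_1 = (143 - 11^2)/1 = 22/1 = 22, a_1 = floor((11 + 11)/22) = 1.
  m_2 = 22*1 - 11 = 11, d_2 = (143 - 11^2)/22 = 22/22 = 1, a_2 = floor((11 + 11)/1) = 22.
  m_3 = 1*22 - 11 = 11, d_3 = (143 - 11^2)/1 = 22/1 = 22: (m_3, d_3) = (m_1, d_1) = (11, 22), so from here the quotients repeat a_1, a_2; the period length is 2.
Hence the expansion of sqrt(143) is a_0 = 11 followed by the repeating block 1, 22 (period 2).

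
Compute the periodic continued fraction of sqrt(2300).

[47; (1, 22, 1, 94)]

Write x_i = (sqrt(2300) + m_i)/d_i with (m_0, d_0) = (0, 1). a_0 = floor(sqrt(2300)) = 47, since 47^2 = 2209 <= 2300 < 2304 = 48^2.
Iterate m_{i+1} = d_i*a_i - m_i, d_{i+1} = (2300 - m_{i+1}^2)/d_i, a_{i+1} = floor((a_0 + m_{i+1})/d_{i+1}):
  m_1 = 1*47 - 0 = 47, d_1 = (2300 - 47^2)/1 = 91/1 = 91, a_1 = floor((47 + 47)/91) = 1.
  m_2 = 91*1 - 47 = 44, d_2 = (2300 - 44^2)/91 = 364/91 = 4, a_2 = floor((47 + 44)/4) = 22.
  m_3 = 4*22 - 44 = 44, d_3 = (2300 - 44^2)/4 = 364/4 = 91, a_3 = floor((47 + 44)/91) = 1.
  m_4 = 91*1 - 44 = 47, d_4 = (2300 - 47^2)/91 = 91/91 = 1, a_4 = floor((47 + 47)/1) = 94.
  m_5 = 1*94 - 47 = 47, d_5 = (2300 - 47^2)/1 = 91/1 = 91: (m_5, d_5) = (m_1, d_1) = (47, 91), so from here the quotients repeat a_1, ..., a_4; the period length is 4.
Hence the expansion of sqrt(2300) is a_0 = 47 followed by the repeating block 1, 22, 1, 94 (period 4).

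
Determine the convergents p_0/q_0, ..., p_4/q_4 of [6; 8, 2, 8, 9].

6/1, 49/8, 104/17, 881/144, 8033/1313

Using the convergent recurrence p_i = a_i*p_{i-1} + p_{i-2}, q_i = a_i*q_{i-1} + q_{i-2} with p_{-2}=0, p_{-1}=1, q_{-2}=1, q_{-1}=0:
  i=0: a_0=6, p_0 = 6*1 + 0 = 6, q_0 = 6*0 + 1 = 1.
  i=1: a_1=8, p_1 = 8*6 + 1 = 49, q_1 = 8*1 + 0 = 8.
  i=2: a_2=2, p_2 = 2*49 + 6 = 104, q_2 = 2*8 + 1 = 17.
  i=3: a_3=8, p_3 = 8*104 + 49 = 881, q_3 = 8*17 + 8 = 144.
  i=4: a_4=9, p_4 = 9*881 + 104 = 8033, q_4 = 9*144 + 17 = 1313.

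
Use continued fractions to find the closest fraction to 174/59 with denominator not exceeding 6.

Expand x = 174/59 as a continued fraction with the Euclidean algorithm:
  174 = 2*59 + 56, so a_0 = 2.
  59 = 1*56 + 3, so a_1 = 1.
  56 = 18*3 + 2, so a_2 = 18.
  3 = 1*2 + 1, so a_3 = 1.
  2 = 2*1 + 0, so a_4 = 2.
so x = [2; 1, 18, 1, 2].
Convergents (p_i = a_i*p_{i-1} + p_{i-2}, q_i = a_i*q_{i-1} + q_{i-2} with p_{-2}=0, p_{-1}=1, q_{-2}=1, q_{-1}=0), until the denominator exceeds 6:
  i=0: a_0=2, p_0 = 2*1 + 0 = 2, q_0 = 2*0 + 1 = 1.
  i=1: a_1=1, p_1 = 1*2 + 1 = 3, q_1 = 1*1 + 0 = 1.
  i=2: a_2=18, p_2 = 18*3 + 2 = 56, q_2 = 18*1 + 1 = 19.
q_2 = 19 > 6, so the last convergent with denominator <= 6 is p_1/q_1 = 3/1.
The closest fraction with denominator <= 6 is either p_1/q_1 or the intermediate fraction (k*p_1 + p_0)/(k*q_1 + q_0) with the largest k >= 1 whose denominator stays <= 6; these approach x as k grows, and every other convergent or intermediate fraction in range is farther away.
Largest k: floor((6 - q_0)/q_1) = floor((6 - 1)/1) = 5.
That gives (5*3 + 2)/(5*1 + 1) = 17/6.
Compare the errors: |x - 3/1| = |174*1 - 3*59|/(59*1) = 3/59, and |x - 17/6| = |174*6 - 17*59|/(59*6) = 41/354.
Cross-multiplying, 3*354 = 1062 < 2419 = 41*59, so 3/59 is smaller: the convergent 3/1 is closer to x than 17/6.

3/1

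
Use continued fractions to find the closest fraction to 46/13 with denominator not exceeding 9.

Expand x = 46/13 as a continued fraction with the Euclidean algorithm:
  46 = 3*13 + 7, so a_0 = 3.
  13 = 1*7 + 6, so a_1 = 1.
  7 = 1*6 + 1, so a_2 = 1.
  6 = 6*1 + 0, so a_3 = 6.
so x = [3; 1, 1, 6].
Convergents (p_i = a_i*p_{i-1} + p_{i-2}, q_i = a_i*q_{i-1} + q_{i-2} with p_{-2}=0, p_{-1}=1, q_{-2}=1, q_{-1}=0), until the denominator exceeds 9:
  i=0: a_0=3, p_0 = 3*1 + 0 = 3, q_0 = 3*0 + 1 = 1.
  i=1: a_1=1, p_1 = 1*3 + 1 = 4, q_1 = 1*1 + 0 = 1.
  i=2: a_2=1, p_2 = 1*4 + 3 = 7, q_2 = 1*1 + 1 = 2.
  i=3: a_3=6, p_3 = 6*7 + 4 = 46, q_3 = 6*2 + 1 = 13.
q_3 = 13 > 9, so the last convergent with denominator <= 9 is p_2/q_2 = 7/2.
The closest fraction with denominator <= 9 is either p_2/q_2 or the intermediate fraction (k*p_2 + p_1)/(k*q_2 + q_1) with the largest k >= 1 whose denominator stays <= 9; these approach x as k grows, and every other convergent or intermediate fraction in range is farther away.
Largest k: floor((9 - q_1)/q_2) = floor((9 - 1)/2) = 4.
That gives (4*7 + 4)/(4*2 + 1) = 32/9.
Compare the errors: |x - 7/2| = |46*2 - 7*13|/(13*2) = 1/26, and |x - 32/9| = |46*9 - 32*13|/(13*9) = 2/117.
Cross-multiplying, 2*26 = 52 < 117 = 1*117, so 2/117 is smaller: the intermediate fraction 32/9 is closer to x than 7/2.

32/9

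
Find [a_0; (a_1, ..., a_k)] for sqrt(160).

Write x_i = (sqrt(160) + m_i)/d_i with (m_0, d_0) = (0, 1). a_0 = floor(sqrt(160)) = 12, since 12^2 = 144 <= 160 < 169 = 13^2.
Iterate m_{i+1} = d_i*a_i - m_i, d_{i+1} = (160 - m_{i+1}^2)/d_i, a_{i+1} = floor((a_0 + m_{i+1})/d_{i+1}):
  m_1 = 1*12 - 0 = 12, d_1 = (160 - 12^2)/1 = 16/1 = 16, a_1 = floor((12 + 12)/16) = 1.
  m_2 = 16*1 - 12 = 4, d_2 = (160 - 4^2)/16 = 144/16 = 9, a_2 = floor((12 + 4)/9) = 1.
  m_3 = 9*1 - 4 = 5, d_3 = (160 - 5^2)/9 = 135/9 = 15, a_3 = floor((12 + 5)/15) = 1.
  m_4 = 15*1 - 5 = 10, d_4 = (160 - 10^2)/15 = 60/15 = 4, a_4 = floor((12 + 10)/4) = 5.
  m_5 = 4*5 - 10 = 10, d_5 = (160 - 10^2)/4 = 60/4 = 15, a_5 = floor((12 + 10)/15) = 1.
  m_6 = 15*1 - 10 = 5, d_6 = (160 - 5^2)/15 = 135/15 = 9, a_6 = floor((12 + 5)/9) = 1.
  m_7 = 9*1 - 5 = 4, d_7 = (160 - 4^2)/9 = 144/9 = 16, a_7 = floor((12 + 4)/16) = 1.
  m_8 = 16*1 - 4 = 12, d_8 = (160 - 12^2)/16 = 16/16 = 1, a_8 = floor((12 + 12)/1) = 24.
  m_9 = 1*24 - 12 = 12, d_9 = (160 - 12^2)/1 = 16/1 = 16: (m_9, d_9) = (m_1, d_1) = (12, 16), so from here the quotients repeat a_1, ..., a_8; the period length is 8.
Hence the expansion of sqrt(160) is a_0 = 12 followed by the repeating block 1, 1, 1, 5, 1, 1, 1, 24 (period 8).

[12; (1, 1, 1, 5, 1, 1, 1, 24)]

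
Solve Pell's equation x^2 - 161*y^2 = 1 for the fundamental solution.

(x, y) = (11775, 928)

First expand sqrt(161) as a continued fraction. With x_i = (sqrt(161) + m_i)/d_i and (m_0, d_0) = (0, 1): a_0 = floor(sqrt(161)) = 12, since 12^2 = 144 <= 161 < 169 = 13^2.
Iterate m_{i+1} = d_i*a_i - m_i, d_{i+1} = (161 - m_{i+1}^2)/d_i, a_{i+1} = floor((a_0 + m_{i+1})/d_{i+1}):
  m_1 = 1*12 - 0 = 12, d_1 = (161 - 12^2)/1 = 17/1 = 17, a_1 = floor((12 + 12)/17) = 1.
  m_2 = 17*1 - 12 = 5, d_2 = (161 - 5^2)/17 = 136/17 = 8, a_2 = floor((12 + 5)/8) = 2.
  m_3 = 8*2 - 5 = 11, d_3 = (161 - 11^2)/8 = 40/8 = 5, a_3 = floor((12 + 11)/5) = 4.
  m_4 = 5*4 - 11 = 9, d_4 = (161 - 9^2)/5 = 80/5 = 16, a_4 = floor((12 + 9)/16) = 1.
  m_5 = 16*1 - 9 = 7, d_5 = (161 - 7^2)/16 = 112/16 = 7, a_5 = floor((12 + 7)/7) = 2.
  m_6 = 7*2 - 7 = 7, d_6 = (161 - 7^2)/7 = 112/7 = 16, a_6 = floor((12 + 7)/16) = 1.
  m_7 = 16*1 - 7 = 9, d_7 = (161 - 9^2)/16 = 80/16 = 5, a_7 = floor((12 + 9)/5) = 4.
  m_8 = 5*4 - 9 = 11, d_8 = (161 - 11^2)/5 = 40/5 = 8, a_8 = floor((12 + 11)/8) = 2.
  m_9 = 8*2 - 11 = 5, d_9 = (161 - 5^2)/8 = 136/8 = 17, a_9 = floor((12 + 5)/17) = 1.
  m_10 = 17*1 - 5 = 12, d_10 = (161 - 12^2)/17 = 17/17 = 1, a_10 = floor((12 + 12)/1) = 24.
  m_11 = 1*24 - 12 = 12, d_11 = (161 - 12^2)/1 = 17/1 = 17: (m_11, d_11) = (m_1, d_1) = (12, 17), so from here the quotients repeat a_1, ..., a_10; the period length is 10.
So sqrt(161) = [12; (1, 2, 4, 1, 2, 1, 4, 2, 1, 24)] with period length k = 10.
k is even, so the fundamental solution of x^2 - 161y^2 = 1 is (p_{k-1}, q_{k-1}) = (p_9, q_9); compute convergents through index 9.
Convergents (p_i = a_i*p_{i-1} + p_{i-2}, q_i = a_i*q_{i-1} + q_{i-2} with p_{-2}=0, p_{-1}=1, q_{-2}=1, q_{-1}=0):
  i=0: a_0=12, p_0 = 12*1 + 0 = 12, q_0 = 12*0 + 1 = 1.
  i=1: a_1=1, p_1 = 1*12 + 1 = 13, q_1 = 1*1 + 0 = 1.
  i=2: a_2=2, p_2 = 2*13 + 12 = 38, q_2 = 2*1 + 1 = 3.
  i=3: a_3=4, p_3 = 4*38 + 13 = 165, q_3 = 4*3 + 1 = 13.
  i=4: a_4=1, p_4 = 1*165 + 38 = 203, q_4 = 1*13 + 3 = 16.
  i=5: a_5=2, p_5 = 2*203 + 165 = 571, q_5 = 2*16 + 13 = 45.
  i=6: a_6=1, p_6 = 1*571 + 203 = 774, q_6 = 1*45 + 16 = 61.
  i=7: a_7=4, p_7 = 4*774 + 571 = 3667, q_7 = 4*61 + 45 = 289.
  i=8: a_8=2, p_8 = 2*3667 + 774 = 8108, q_8 = 2*289 + 61 = 639.
  i=9: a_9=1, p_9 = 1*8108 + 3667 = 11775, q_9 = 1*639 + 289 = 928.
Check: 11775^2 - 161*928^2 = 138650625 - 138650624 = 1, so (x, y) = (11775, 928) solves the equation, and by the theorem it is the least positive solution.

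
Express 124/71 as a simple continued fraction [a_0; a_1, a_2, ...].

[1; 1, 2, 1, 17]

Run the Euclidean algorithm on 124 and 71; the successive quotients are the partial quotients a_0, a_1, ... (each step inverts the fractional part left over by the previous one):
  124 = 1*71 + 53, so a_0 = 1.
  71 = 1*53 + 18, so a_1 = 1.
  53 = 2*18 + 17, so a_2 = 2.
  18 = 1*17 + 1, so a_3 = 1.
  17 = 17*1 + 0, so a_4 = 17.
The remainder reaches 0 after 5 divisions, so the expansion has 5 partial quotients, read off in order.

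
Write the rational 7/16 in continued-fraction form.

[0; 2, 3, 2]

Run the Euclidean algorithm on 7 and 16; the successive quotients are the partial quotients a_0, a_1, ... (each step inverts the fractional part left over by the previous one):
  7 = 0*16 + 7, so a_0 = 0.
  16 = 2*7 + 2, so a_1 = 2.
  7 = 3*2 + 1, so a_2 = 3.
  2 = 2*1 + 0, so a_3 = 2.
The remainder reaches 0 after 4 divisions, so the expansion has 4 partial quotients, read off in order.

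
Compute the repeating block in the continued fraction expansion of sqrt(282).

Write x_i = (sqrt(282) + m_i)/d_i with (m_0, d_0) = (0, 1). a_0 = floor(sqrt(282)) = 16, since 16^2 = 256 <= 282 < 289 = 17^2.
Iterate m_{i+1} = d_i*a_i - m_i, d_{i+1} = (282 - m_{i+1}^2)/d_i, a_{i+1} = floor((a_0 + m_{i+1})/d_{i+1}):
  m_1 = 1*16 - 0 = 16, d_1 = (282 - 16^2)/1 = 26/1 = 26, a_1 = floor((16 + 16)/26) = 1.
  m_2 = 26*1 - 16 = 10, d_2 = (282 - 10^2)/26 = 182/26 = 7, a_2 = floor((16 + 10)/7) = 3.
  m_3 = 7*3 - 10 = 11, d_3 = (282 - 11^2)/7 = 161/7 = 23, a_3 = floor((16 + 11)/23) = 1.
  m_4 = 23*1 - 11 = 12, d_4 = (282 - 12^2)/23 = 138/23 = 6, a_4 = floor((16 + 12)/6) = 4.
  m_5 = 6*4 - 12 = 12, d_5 = (282 - 12^2)/6 = 138/6 = 23, a_5 = floor((16 + 12)/23) = 1.
  m_6 = 23*1 - 12 = 11, d_6 = (282 - 11^2)/23 = 161/23 = 7, a_6 = floor((16 + 11)/7) = 3.
  m_7 = 7*3 - 11 = 10, d_7 = (282 - 10^2)/7 = 182/7 = 26, a_7 = floor((16 + 10)/26) = 1.
  m_8 = 26*1 - 10 = 16, d_8 = (282 - 16^2)/26 = 26/26 = 1, a_8 = floor((16 + 16)/1) = 32.
  m_9 = 1*32 - 16 = 16, d_9 = (282 - 16^2)/1 = 26/1 = 26: (m_9, d_9) = (m_1, d_1) = (16, 26), so from here the quotients repeat a_1, ..., a_8; the period length is 8.
Hence the expansion of sqrt(282) is a_0 = 16 followed by the repeating block 1, 3, 1, 4, 1, 3, 1, 32 (period 8).

[16; (1, 3, 1, 4, 1, 3, 1, 32)]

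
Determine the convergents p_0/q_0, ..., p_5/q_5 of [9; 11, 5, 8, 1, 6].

9/1, 100/11, 509/56, 4172/459, 4681/515, 32258/3549

Using the convergent recurrence p_i = a_i*p_{i-1} + p_{i-2}, q_i = a_i*q_{i-1} + q_{i-2} with p_{-2}=0, p_{-1}=1, q_{-2}=1, q_{-1}=0:
  i=0: a_0=9, p_0 = 9*1 + 0 = 9, q_0 = 9*0 + 1 = 1.
  i=1: a_1=11, p_1 = 11*9 + 1 = 100, q_1 = 11*1 + 0 = 11.
  i=2: a_2=5, p_2 = 5*100 + 9 = 509, q_2 = 5*11 + 1 = 56.
  i=3: a_3=8, p_3 = 8*509 + 100 = 4172, q_3 = 8*56 + 11 = 459.
  i=4: a_4=1, p_4 = 1*4172 + 509 = 4681, q_4 = 1*459 + 56 = 515.
  i=5: a_5=6, p_5 = 6*4681 + 4172 = 32258, q_5 = 6*515 + 459 = 3549.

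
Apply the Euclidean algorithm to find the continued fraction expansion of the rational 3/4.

[0; 1, 3]

Run the Euclidean algorithm on 3 and 4; the successive quotients are the partial quotients a_0, a_1, ... (each step inverts the fractional part left over by the previous one):
  3 = 0*4 + 3, so a_0 = 0.
  4 = 1*3 + 1, so a_1 = 1.
  3 = 3*1 + 0, so a_2 = 3.
The remainder reaches 0 after 3 divisions, so the expansion has 3 partial quotients, read off in order.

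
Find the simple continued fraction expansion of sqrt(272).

Write x_i = (sqrt(272) + m_i)/d_i with (m_0, d_0) = (0, 1). a_0 = floor(sqrt(272)) = 16, since 16^2 = 256 <= 272 < 289 = 17^2.
Iterate m_{i+1} = d_i*a_i - m_i, d_{i+1} = (272 - m_{i+1}^2)/d_i, a_{i+1} = floor((a_0 + m_{i+1})/d_{i+1}):
  m_1 = 1*16 - 0 = 16, d_1 = (272 - 16^2)/1 = 16/1 = 16, a_1 = floor((16 + 16)/16) = 2.
  m_2 = 16*2 - 16 = 16, d_2 = (272 - 16^2)/16 = 16/16 = 1, a_2 = floor((16 + 16)/1) = 32.
  m_3 = 1*32 - 16 = 16, d_3 = (272 - 16^2)/1 = 16/1 = 16: (m_3, d_3) = (m_1, d_1) = (16, 16), so from here the quotients repeat a_1, a_2; the period length is 2.
Hence the expansion of sqrt(272) is a_0 = 16 followed by the repeating block 2, 32 (period 2).

[16; (2, 32)]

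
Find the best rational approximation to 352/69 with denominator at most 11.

51/10

Expand x = 352/69 as a continued fraction with the Euclidean algorithm:
  352 = 5*69 + 7, so a_0 = 5.
  69 = 9*7 + 6, so a_1 = 9.
  7 = 1*6 + 1, so a_2 = 1.
  6 = 6*1 + 0, so a_3 = 6.
so x = [5; 9, 1, 6].
Convergents (p_i = a_i*p_{i-1} + p_{i-2}, q_i = a_i*q_{i-1} + q_{i-2} with p_{-2}=0, p_{-1}=1, q_{-2}=1, q_{-1}=0), until the denominator exceeds 11:
  i=0: a_0=5, p_0 = 5*1 + 0 = 5, q_0 = 5*0 + 1 = 1.
  i=1: a_1=9, p_1 = 9*5 + 1 = 46, q_1 = 9*1 + 0 = 9.
  i=2: a_2=1, p_2 = 1*46 + 5 = 51, q_2 = 1*9 + 1 = 10.
  i=3: a_3=6, p_3 = 6*51 + 46 = 352, q_3 = 6*10 + 9 = 69.
q_3 = 69 > 11, so the last convergent with denominator <= 11 is p_2/q_2 = 51/10.
The closest fraction with denominator <= 11 is either p_2/q_2 or the intermediate fraction (k*p_2 + p_1)/(k*q_2 + q_1) with the largest k >= 1 whose denominator stays <= 11; these approach x as k grows, and every other convergent or intermediate fraction in range is farther away.
Largest k: floor((11 - q_1)/q_2) = floor((11 - 9)/10) = 0.
Since k = 0, no intermediate fraction beyond p_2/q_2 has denominator <= 11, so the convergent 51/10 is the closest (its error is |352*10 - 51*69|/(69*10) = 1/690).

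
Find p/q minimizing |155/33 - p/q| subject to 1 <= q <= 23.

108/23

Expand x = 155/33 as a continued fraction with the Euclidean algorithm:
  155 = 4*33 + 23, so a_0 = 4.
  33 = 1*23 + 10, so a_1 = 1.
  23 = 2*10 + 3, so a_2 = 2.
  10 = 3*3 + 1, so a_3 = 3.
  3 = 3*1 + 0, so a_4 = 3.
so x = [4; 1, 2, 3, 3].
Convergents (p_i = a_i*p_{i-1} + p_{i-2}, q_i = a_i*q_{i-1} + q_{i-2} with p_{-2}=0, p_{-1}=1, q_{-2}=1, q_{-1}=0), until the denominator exceeds 23:
  i=0: a_0=4, p_0 = 4*1 + 0 = 4, q_0 = 4*0 + 1 = 1.
  i=1: a_1=1, p_1 = 1*4 + 1 = 5, q_1 = 1*1 + 0 = 1.
  i=2: a_2=2, p_2 = 2*5 + 4 = 14, q_2 = 2*1 + 1 = 3.
  i=3: a_3=3, p_3 = 3*14 + 5 = 47, q_3 = 3*3 + 1 = 10.
  i=4: a_4=3, p_4 = 3*47 + 14 = 155, q_4 = 3*10 + 3 = 33.
q_4 = 33 > 23, so the last convergent with denominator <= 23 is p_3/q_3 = 47/10.
The closest fraction with denominator <= 23 is either p_3/q_3 or the intermediate fraction (k*p_3 + p_2)/(k*q_3 + q_2) with the largest k >= 1 whose denominator stays <= 23; these approach x as k grows, and every other convergent or intermediate fraction in range is farther away.
Largest k: floor((23 - q_2)/q_3) = floor((23 - 3)/10) = 2.
That gives (2*47 + 14)/(2*10 + 3) = 108/23.
Compare the errors: |x - 47/10| = |155*10 - 47*33|/(33*10) = 1/330, and |x - 108/23| = |155*23 - 108*33|/(33*23) = 1/759.
Cross-multiplying, 1*330 = 330 < 759 = 1*759, so 1/759 is smaller: the intermediate fraction 108/23 is closer to x than 47/10.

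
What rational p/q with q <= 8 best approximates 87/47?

13/7

Expand x = 87/47 as a continued fraction with the Euclidean algorithm:
  87 = 1*47 + 40, so a_0 = 1.
  47 = 1*40 + 7, so a_1 = 1.
  40 = 5*7 + 5, so a_2 = 5.
  7 = 1*5 + 2, so a_3 = 1.
  5 = 2*2 + 1, so a_4 = 2.
  2 = 2*1 + 0, so a_5 = 2.
so x = [1; 1, 5, 1, 2, 2].
Convergents (p_i = a_i*p_{i-1} + p_{i-2}, q_i = a_i*q_{i-1} + q_{i-2} with p_{-2}=0, p_{-1}=1, q_{-2}=1, q_{-1}=0), until the denominator exceeds 8:
  i=0: a_0=1, p_0 = 1*1 + 0 = 1, q_0 = 1*0 + 1 = 1.
  i=1: a_1=1, p_1 = 1*1 + 1 = 2, q_1 = 1*1 + 0 = 1.
  i=2: a_2=5, p_2 = 5*2 + 1 = 11, q_2 = 5*1 + 1 = 6.
  i=3: a_3=1, p_3 = 1*11 + 2 = 13, q_3 = 1*6 + 1 = 7.
  i=4: a_4=2, p_4 = 2*13 + 11 = 37, q_4 = 2*7 + 6 = 20.
q_4 = 20 > 8, so the last convergent with denominator <= 8 is p_3/q_3 = 13/7.
The closest fraction with denominator <= 8 is either p_3/q_3 or the intermediate fraction (k*p_3 + p_2)/(k*q_3 + q_2) with the largest k >= 1 whose denominator stays <= 8; these approach x as k grows, and every other convergent or intermediate fraction in range is farther away.
Largest k: floor((8 - q_2)/q_3) = floor((8 - 6)/7) = 0.
Since k = 0, no intermediate fraction beyond p_3/q_3 has denominator <= 8, so the convergent 13/7 is the closest (its error is |87*7 - 13*47|/(47*7) = 2/329).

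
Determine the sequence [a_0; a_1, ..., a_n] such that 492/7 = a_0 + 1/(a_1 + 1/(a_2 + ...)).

Run the Euclidean algorithm on 492 and 7; the successive quotients are the partial quotients a_0, a_1, ... (each step inverts the fractional part left over by the previous one):
  492 = 70*7 + 2, so a_0 = 70.
  7 = 3*2 + 1, so a_1 = 3.
  2 = 2*1 + 0, so a_2 = 2.
The remainder reaches 0 after 3 divisions, so the expansion has 3 partial quotients, read off in order.

[70; 3, 2]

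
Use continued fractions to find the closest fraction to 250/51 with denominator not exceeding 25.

Expand x = 250/51 as a continued fraction with the Euclidean algorithm:
  250 = 4*51 + 46, so a_0 = 4.
  51 = 1*46 + 5, so a_1 = 1.
  46 = 9*5 + 1, so a_2 = 9.
  5 = 5*1 + 0, so a_3 = 5.
so x = [4; 1, 9, 5].
Convergents (p_i = a_i*p_{i-1} + p_{i-2}, q_i = a_i*q_{i-1} + q_{i-2} with p_{-2}=0, p_{-1}=1, q_{-2}=1, q_{-1}=0), until the denominator exceeds 25:
  i=0: a_0=4, p_0 = 4*1 + 0 = 4, q_0 = 4*0 + 1 = 1.
  i=1: a_1=1, p_1 = 1*4 + 1 = 5, q_1 = 1*1 + 0 = 1.
  i=2: a_2=9, p_2 = 9*5 + 4 = 49, q_2 = 9*1 + 1 = 10.
  i=3: a_3=5, p_3 = 5*49 + 5 = 250, q_3 = 5*10 + 1 = 51.
q_3 = 51 > 25, so the last convergent with denominator <= 25 is p_2/q_2 = 49/10.
The closest fraction with denominator <= 25 is either p_2/q_2 or the intermediate fraction (k*p_2 + p_1)/(k*q_2 + q_1) with the largest k >= 1 whose denominator stays <= 25; these approach x as k grows, and every other convergent or intermediate fraction in range is farther away.
Largest k: floor((25 - q_1)/q_2) = floor((25 - 1)/10) = 2.
That gives (2*49 + 5)/(2*10 + 1) = 103/21.
Compare the errors: |x - 49/10| = |250*10 - 49*51|/(51*10) = 1/510, and |x - 103/21| = |250*21 - 103*51|/(51*21) = 3/1071.
Cross-multiplying, 1*1071 = 1071 < 1530 = 3*510, so 1/510 is smaller: the convergent 49/10 is closer to x than 103/21.

49/10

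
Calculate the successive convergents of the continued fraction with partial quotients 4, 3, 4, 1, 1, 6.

Using the convergent recurrence p_i = a_i*p_{i-1} + p_{i-2}, q_i = a_i*q_{i-1} + q_{i-2} with p_{-2}=0, p_{-1}=1, q_{-2}=1, q_{-1}=0:
  i=0: a_0=4, p_0 = 4*1 + 0 = 4, q_0 = 4*0 + 1 = 1.
  i=1: a_1=3, p_1 = 3*4 + 1 = 13, q_1 = 3*1 + 0 = 3.
  i=2: a_2=4, p_2 = 4*13 + 4 = 56, q_2 = 4*3 + 1 = 13.
  i=3: a_3=1, p_3 = 1*56 + 13 = 69, q_3 = 1*13 + 3 = 16.
  i=4: a_4=1, p_4 = 1*69 + 56 = 125, q_4 = 1*16 + 13 = 29.
  i=5: a_5=6, p_5 = 6*125 + 69 = 819, q_5 = 6*29 + 16 = 190.

4/1, 13/3, 56/13, 69/16, 125/29, 819/190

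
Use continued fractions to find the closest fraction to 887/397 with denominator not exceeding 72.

143/64

Expand x = 887/397 as a continued fraction with the Euclidean algorithm:
  887 = 2*397 + 93, so a_0 = 2.
  397 = 4*93 + 25, so a_1 = 4.
  93 = 3*25 + 18, so a_2 = 3.
  25 = 1*18 + 7, so a_3 = 1.
  18 = 2*7 + 4, so a_4 = 2.
  7 = 1*4 + 3, so a_5 = 1.
  4 = 1*3 + 1, so a_6 = 1.
  3 = 3*1 + 0, so a_7 = 3.
so x = [2; 4, 3, 1, 2, 1, 1, 3].
Convergents (p_i = a_i*p_{i-1} + p_{i-2}, q_i = a_i*q_{i-1} + q_{i-2} with p_{-2}=0, p_{-1}=1, q_{-2}=1, q_{-1}=0), until the denominator exceeds 72:
  i=0: a_0=2, p_0 = 2*1 + 0 = 2, q_0 = 2*0 + 1 = 1.
  i=1: a_1=4, p_1 = 4*2 + 1 = 9, q_1 = 4*1 + 0 = 4.
  i=2: a_2=3, p_2 = 3*9 + 2 = 29, q_2 = 3*4 + 1 = 13.
  i=3: a_3=1, p_3 = 1*29 + 9 = 38, q_3 = 1*13 + 4 = 17.
  i=4: a_4=2, p_4 = 2*38 + 29 = 105, q_4 = 2*17 + 13 = 47.
  i=5: a_5=1, p_5 = 1*105 + 38 = 143, q_5 = 1*47 + 17 = 64.
  i=6: a_6=1, p_6 = 1*143 + 105 = 248, q_6 = 1*64 + 47 = 111.
q_6 = 111 > 72, so the last convergent with denominator <= 72 is p_5/q_5 = 143/64.
The closest fraction with denominator <= 72 is either p_5/q_5 or the intermediate fraction (k*p_5 + p_4)/(k*q_5 + q_4) with the largest k >= 1 whose denominator stays <= 72; these approach x as k grows, and every other convergent or intermediate fraction in range is farther away.
Largest k: floor((72 - q_4)/q_5) = floor((72 - 47)/64) = 0.
Since k = 0, no intermediate fraction beyond p_5/q_5 has denominator <= 72, so the convergent 143/64 is the closest (its error is |887*64 - 143*397|/(397*64) = 3/25408).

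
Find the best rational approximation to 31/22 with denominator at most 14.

17/12

Expand x = 31/22 as a continued fraction with the Euclidean algorithm:
  31 = 1*22 + 9, so a_0 = 1.
  22 = 2*9 + 4, so a_1 = 2.
  9 = 2*4 + 1, so a_2 = 2.
  4 = 4*1 + 0, so a_3 = 4.
so x = [1; 2, 2, 4].
Convergents (p_i = a_i*p_{i-1} + p_{i-2}, q_i = a_i*q_{i-1} + q_{i-2} with p_{-2}=0, p_{-1}=1, q_{-2}=1, q_{-1}=0), until the denominator exceeds 14:
  i=0: a_0=1, p_0 = 1*1 + 0 = 1, q_0 = 1*0 + 1 = 1.
  i=1: a_1=2, p_1 = 2*1 + 1 = 3, q_1 = 2*1 + 0 = 2.
  i=2: a_2=2, p_2 = 2*3 + 1 = 7, q_2 = 2*2 + 1 = 5.
  i=3: a_3=4, p_3 = 4*7 + 3 = 31, q_3 = 4*5 + 2 = 22.
q_3 = 22 > 14, so the last convergent with denominator <= 14 is p_2/q_2 = 7/5.
The closest fraction with denominator <= 14 is either p_2/q_2 or the intermediate fraction (k*p_2 + p_1)/(k*q_2 + q_1) with the largest k >= 1 whose denominator stays <= 14; these approach x as k grows, and every other convergent or intermediate fraction in range is farther away.
Largest k: floor((14 - q_1)/q_2) = floor((14 - 2)/5) = 2.
That gives (2*7 + 3)/(2*5 + 2) = 17/12.
Compare the errors: |x - 7/5| = |31*5 - 7*22|/(22*5) = 1/110, and |x - 17/12| = |31*12 - 17*22|/(22*12) = 2/264.
Cross-multiplying, 2*110 = 220 < 264 = 1*264, so 2/264 is smaller: the intermediate fraction 17/12 is closer to x than 7/5.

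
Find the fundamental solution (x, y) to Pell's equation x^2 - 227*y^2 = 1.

First expand sqrt(227) as a continued fraction. With x_i = (sqrt(227) + m_i)/d_i and (m_0, d_0) = (0, 1): a_0 = floor(sqrt(227)) = 15, since 15^2 = 225 <= 227 < 256 = 16^2.
Iterate m_{i+1} = d_i*a_i - m_i, d_{i+1} = (227 - m_{i+1}^2)/d_i, a_{i+1} = floor((a_0 + m_{i+1})/d_{i+1}):
  m_1 = 1*15 - 0 = 15, d_1 = (227 - 15^2)/1 = 2/1 = 2, a_1 = floor((15 + 15)/2) = 15.
  m_2 = 2*15 - 15 = 15, d_2 = (227 - 15^2)/2 = 2/2 = 1, a_2 = floor((15 + 15)/1) = 30.
  m_3 = 1*30 - 15 = 15, d_3 = (227 - 15^2)/1 = 2/1 = 2: (m_3, d_3) = (m_1, d_1) = (15, 2), so from here the quotients repeat a_1, a_2; the period length is 2.
So sqrt(227) = [15; (15, 30)] with period length k = 2.
k is even, so the fundamental solution of x^2 - 227y^2 = 1 is (p_{k-1}, q_{k-1}) = (p_1, q_1); compute convergents through index 1.
Convergents (p_i = a_i*p_{i-1} + p_{i-2}, q_i = a_i*q_{i-1} + q_{i-2} with p_{-2}=0, p_{-1}=1, q_{-2}=1, q_{-1}=0):
  i=0: a_0=15, p_0 = 15*1 + 0 = 15, q_0 = 15*0 + 1 = 1.
  i=1: a_1=15, p_1 = 15*15 + 1 = 226, q_1 = 15*1 + 0 = 15.
Check: 226^2 - 227*15^2 = 51076 - 51075 = 1, so (x, y) = (226, 15) solves the equation, and by the theorem it is the least positive solution.

(x, y) = (226, 15)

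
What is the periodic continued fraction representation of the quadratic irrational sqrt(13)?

[3; (1, 1, 1, 1, 6)]

Write x_i = (sqrt(13) + m_i)/d_i with (m_0, d_0) = (0, 1). a_0 = floor(sqrt(13)) = 3, since 3^2 = 9 <= 13 < 16 = 4^2.
Iterate m_{i+1} = d_i*a_i - m_i, d_{i+1} = (13 - m_{i+1}^2)/d_i, a_{i+1} = floor((a_0 + m_{i+1})/d_{i+1}):
  m_1 = 1*3 - 0 = 3, d_1 = (13 - 3^2)/1 = 4/1 = 4, a_1 = floor((3 + 3)/4) = 1.
  m_2 = 4*1 - 3 = 1, d_2 = (13 - 1^2)/4 = 12/4 = 3, a_2 = floor((3 + 1)/3) = 1.
  m_3 = 3*1 - 1 = 2, d_3 = (13 - 2^2)/3 = 9/3 = 3, a_3 = floor((3 + 2)/3) = 1.
  m_4 = 3*1 - 2 = 1, d_4 = (13 - 1^2)/3 = 12/3 = 4, a_4 = floor((3 + 1)/4) = 1.
  m_5 = 4*1 - 1 = 3, d_5 = (13 - 3^2)/4 = 4/4 = 1, a_5 = floor((3 + 3)/1) = 6.
  m_6 = 1*6 - 3 = 3, d_6 = (13 - 3^2)/1 = 4/1 = 4: (m_6, d_6) = (m_1, d_1) = (3, 4), so from here the quotients repeat a_1, ..., a_5; the period length is 5.
Hence the expansion of sqrt(13) is a_0 = 3 followed by the repeating block 1, 1, 1, 1, 6 (period 5).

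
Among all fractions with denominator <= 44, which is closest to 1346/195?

Expand x = 1346/195 as a continued fraction with the Euclidean algorithm:
  1346 = 6*195 + 176, so a_0 = 6.
  195 = 1*176 + 19, so a_1 = 1.
  176 = 9*19 + 5, so a_2 = 9.
  19 = 3*5 + 4, so a_3 = 3.
  5 = 1*4 + 1, so a_4 = 1.
  4 = 4*1 + 0, so a_5 = 4.
so x = [6; 1, 9, 3, 1, 4].
Convergents (p_i = a_i*p_{i-1} + p_{i-2}, q_i = a_i*q_{i-1} + q_{i-2} with p_{-2}=0, p_{-1}=1, q_{-2}=1, q_{-1}=0), until the denominator exceeds 44:
  i=0: a_0=6, p_0 = 6*1 + 0 = 6, q_0 = 6*0 + 1 = 1.
  i=1: a_1=1, p_1 = 1*6 + 1 = 7, q_1 = 1*1 + 0 = 1.
  i=2: a_2=9, p_2 = 9*7 + 6 = 69, q_2 = 9*1 + 1 = 10.
  i=3: a_3=3, p_3 = 3*69 + 7 = 214, q_3 = 3*10 + 1 = 31.
  i=4: a_4=1, p_4 = 1*214 + 69 = 283, q_4 = 1*31 + 10 = 41.
  i=5: a_5=4, p_5 = 4*283 + 214 = 1346, q_5 = 4*41 + 31 = 195.
q_5 = 195 > 44, so the last convergent with denominator <= 44 is p_4/q_4 = 283/41.
The closest fraction with denominator <= 44 is either p_4/q_4 or the intermediate fraction (k*p_4 + p_3)/(k*q_4 + q_3) with the largest k >= 1 whose denominator stays <= 44; these approach x as k grows, and every other convergent or intermediate fraction in range is farther away.
Largest k: floor((44 - q_3)/q_4) = floor((44 - 31)/41) = 0.
Since k = 0, no intermediate fraction beyond p_4/q_4 has denominator <= 44, so the convergent 283/41 is the closest (its error is |1346*41 - 283*195|/(195*41) = 1/7995).

283/41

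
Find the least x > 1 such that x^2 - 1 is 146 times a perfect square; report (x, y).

(x, y) = (145, 12)

First expand sqrt(146) as a continued fraction. With x_i = (sqrt(146) + m_i)/d_i and (m_0, d_0) = (0, 1): a_0 = floor(sqrt(146)) = 12, since 12^2 = 144 <= 146 < 169 = 13^2.
Iterate m_{i+1} = d_i*a_i - m_i, d_{i+1} = (146 - m_{i+1}^2)/d_i, a_{i+1} = floor((a_0 + m_{i+1})/d_{i+1}):
  m_1 = 1*12 - 0 = 12, d_1 = (146 - 12^2)/1 = 2/1 = 2, a_1 = floor((12 + 12)/2) = 12.
  m_2 = 2*12 - 12 = 12, d_2 = (146 - 12^2)/2 = 2/2 = 1, a_2 = floor((12 + 12)/1) = 24.
  m_3 = 1*24 - 12 = 12, d_3 = (146 - 12^2)/1 = 2/1 = 2: (m_3, d_3) = (m_1, d_1) = (12, 2), so from here the quotients repeat a_1, a_2; the period length is 2.
So sqrt(146) = [12; (12, 24)] with period length k = 2.
k is even, so the fundamental solution of x^2 - 146y^2 = 1 is (p_{k-1}, q_{k-1}) = (p_1, q_1); compute convergents through index 1.
Convergents (p_i = a_i*p_{i-1} + p_{i-2}, q_i = a_i*q_{i-1} + q_{i-2} with p_{-2}=0, p_{-1}=1, q_{-2}=1, q_{-1}=0):
  i=0: a_0=12, p_0 = 12*1 + 0 = 12, q_0 = 12*0 + 1 = 1.
  i=1: a_1=12, p_1 = 12*12 + 1 = 145, q_1 = 12*1 + 0 = 12.
Check: 145^2 - 146*12^2 = 21025 - 21024 = 1, so (x, y) = (145, 12) solves the equation, and by the theorem it is the least positive solution.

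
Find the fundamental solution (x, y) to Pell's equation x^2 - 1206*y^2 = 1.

(x, y) = (145925, 4202)

First expand sqrt(1206) as a continued fraction. With x_i = (sqrt(1206) + m_i)/d_i and (m_0, d_0) = (0, 1): a_0 = floor(sqrt(1206)) = 34, since 34^2 = 1156 <= 1206 < 1225 = 35^2.
Iterate m_{i+1} = d_i*a_i - m_i, d_{i+1} = (1206 - m_{i+1}^2)/d_i, a_{i+1} = floor((a_0 + m_{i+1})/d_{i+1}):
  m_1 = 1*34 - 0 = 34, d_1 = (1206 - 34^2)/1 = 50/1 = 50, a_1 = floor((34 + 34)/50) = 1.
  m_2 = 50*1 - 34 = 16, d_2 = (1206 - 16^2)/50 = 950/50 = 19, a_2 = floor((34 + 16)/19) = 2.
  m_3 = 19*2 - 16 = 22, d_3 = (1206 - 22^2)/19 = 722/19 = 38, a_3 = floor((34 + 22)/38) = 1.
  m_4 = 38*1 - 22 = 16, d_4 = (1206 - 16^2)/38 = 950/38 = 25, a_4 = floor((34 + 16)/25) = 2.
  m_5 = 25*2 - 16 = 34, d_5 = (1206 - 34^2)/25 = 50/25 = 2, a_5 = floor((34 + 34)/2) = 34.
  m_6 = 2*34 - 34 = 34, d_6 = (1206 - 34^2)/2 = 50/2 = 25, a_6 = floor((34 + 34)/25) = 2.
  m_7 = 25*2 - 34 = 16, d_7 = (1206 - 16^2)/25 = 950/25 = 38, a_7 = floor((34 + 16)/38) = 1.
  m_8 = 38*1 - 16 = 22, d_8 = (1206 - 22^2)/38 = 722/38 = 19, a_8 = floor((34 + 22)/19) = 2.
  m_9 = 19*2 - 22 = 16, d_9 = (1206 - 16^2)/19 = 950/19 = 50, a_9 = floor((34 + 16)/50) = 1.
  m_10 = 50*1 - 16 = 34, d_10 = (1206 - 34^2)/50 = 50/50 = 1, a_10 = floor((34 + 34)/1) = 68.
  m_11 = 1*68 - 34 = 34, d_11 = (1206 - 34^2)/1 = 50/1 = 50: (m_11, d_11) = (m_1, d_1) = (34, 50), so from here the quotients repeat a_1, ..., a_10; the period length is 10.
So sqrt(1206) = [34; (1, 2, 1, 2, 34, 2, 1, 2, 1, 68)] with period length k = 10.
k is even, so the fundamental solution of x^2 - 1206y^2 = 1 is (p_{k-1}, q_{k-1}) = (p_9, q_9); compute convergents through index 9.
Convergents (p_i = a_i*p_{i-1} + p_{i-2}, q_i = a_i*q_{i-1} + q_{i-2} with p_{-2}=0, p_{-1}=1, q_{-2}=1, q_{-1}=0):
  i=0: a_0=34, p_0 = 34*1 + 0 = 34, q_0 = 34*0 + 1 = 1.
  i=1: a_1=1, p_1 = 1*34 + 1 = 35, q_1 = 1*1 + 0 = 1.
  i=2: a_2=2, p_2 = 2*35 + 34 = 104, q_2 = 2*1 + 1 = 3.
  i=3: a_3=1, p_3 = 1*104 + 35 = 139, q_3 = 1*3 + 1 = 4.
  i=4: a_4=2, p_4 = 2*139 + 104 = 382, q_4 = 2*4 + 3 = 11.
  i=5: a_5=34, p_5 = 34*382 + 139 = 13127, q_5 = 34*11 + 4 = 378.
  i=6: a_6=2, p_6 = 2*13127 + 382 = 26636, q_6 = 2*378 + 11 = 767.
  i=7: a_7=1, p_7 = 1*26636 + 13127 = 39763, q_7 = 1*767 + 378 = 1145.
  i=8: a_8=2, p_8 = 2*39763 + 26636 = 106162, q_8 = 2*1145 + 767 = 3057.
  i=9: a_9=1, p_9 = 1*106162 + 39763 = 145925, q_9 = 1*3057 + 1145 = 4202.
Check: 145925^2 - 1206*4202^2 = 21294105625 - 21294105624 = 1, so (x, y) = (145925, 4202) solves the equation, and by the theorem it is the least positive solution.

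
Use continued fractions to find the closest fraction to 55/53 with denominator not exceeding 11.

1/1

Expand x = 55/53 as a continued fraction with the Euclidean algorithm:
  55 = 1*53 + 2, so a_0 = 1.
  53 = 26*2 + 1, so a_1 = 26.
  2 = 2*1 + 0, so a_2 = 2.
so x = [1; 26, 2].
Convergents (p_i = a_i*p_{i-1} + p_{i-2}, q_i = a_i*q_{i-1} + q_{i-2} with p_{-2}=0, p_{-1}=1, q_{-2}=1, q_{-1}=0), until the denominator exceeds 11:
  i=0: a_0=1, p_0 = 1*1 + 0 = 1, q_0 = 1*0 + 1 = 1.
  i=1: a_1=26, p_1 = 26*1 + 1 = 27, q_1 = 26*1 + 0 = 26.
q_1 = 26 > 11, so the last convergent with denominator <= 11 is p_0/q_0 = 1/1.
The closest fraction with denominator <= 11 is either p_0/q_0 or the intermediate fraction (k*p_0 + p_{-1})/(k*q_0 + q_{-1}) with the largest k >= 1 whose denominator stays <= 11; these approach x as k grows, and every other convergent or intermediate fraction in range is farther away.
Largest k: floor((11 - q_{-1})/q_0) = floor((11 - 0)/1) = 11 (using the seeds p_{-1} = 1, q_{-1} = 0).
That gives (11*1 + 1)/(11*1 + 0) = 12/11.
Compare the errors: |x - 1/1| = |55*1 - 1*53|/(53*1) = 2/53, and |x - 12/11| = |55*11 - 12*53|/(53*11) = 31/583.
Cross-multiplying, 2*583 = 1166 < 1643 = 31*53, so 2/53 is smaller: the convergent 1/1 is closer to x than 12/11.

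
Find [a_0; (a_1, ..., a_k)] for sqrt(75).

Write x_i = (sqrt(75) + m_i)/d_i with (m_0, d_0) = (0, 1). a_0 = floor(sqrt(75)) = 8, since 8^2 = 64 <= 75 < 81 = 9^2.
Iterate m_{i+1} = d_i*a_i - m_i, d_{i+1} = (75 - m_{i+1}^2)/d_i, a_{i+1} = floor((a_0 + m_{i+1})/d_{i+1}):
  m_1 = 1*8 - 0 = 8, d_1 = (75 - 8^2)/1 = 11/1 = 11, a_1 = floor((8 + 8)/11) = 1.
  m_2 = 11*1 - 8 = 3, d_2 = (75 - 3^2)/11 = 66/11 = 6, a_2 = floor((8 + 3)/6) = 1.
  m_3 = 6*1 - 3 = 3, d_3 = (75 - 3^2)/6 = 66/6 = 11, a_3 = floor((8 + 3)/11) = 1.
  m_4 = 11*1 - 3 = 8, d_4 = (75 - 8^2)/11 = 11/11 = 1, a_4 = floor((8 + 8)/1) = 16.
  m_5 = 1*16 - 8 = 8, d_5 = (75 - 8^2)/1 = 11/1 = 11: (m_5, d_5) = (m_1, d_1) = (8, 11), so from here the quotients repeat a_1, ..., a_4; the period length is 4.
Hence the expansion of sqrt(75) is a_0 = 8 followed by the repeating block 1, 1, 1, 16 (period 4).

[8; (1, 1, 1, 16)]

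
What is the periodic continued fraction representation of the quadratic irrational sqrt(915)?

Write x_i = (sqrt(915) + m_i)/d_i with (m_0, d_0) = (0, 1). a_0 = floor(sqrt(915)) = 30, since 30^2 = 900 <= 915 < 961 = 31^2.
Iterate m_{i+1} = d_i*a_i - m_i, d_{i+1} = (915 - m_{i+1}^2)/d_i, a_{i+1} = floor((a_0 + m_{i+1})/d_{i+1}):
  m_1 = 1*30 - 0 = 30, d_1 = (915 - 30^2)/1 = 15/1 = 15, a_1 = floor((30 + 30)/15) = 4.
  m_2 = 15*4 - 30 = 30, d_2 = (915 - 30^2)/15 = 15/15 = 1, a_2 = floor((30 + 30)/1) = 60.
  m_3 = 1*60 - 30 = 30, d_3 = (915 - 30^2)/1 = 15/1 = 15: (m_3, d_3) = (m_1, d_1) = (30, 15), so from here the quotients repeat a_1, a_2; the period length is 2.
Hence the expansion of sqrt(915) is a_0 = 30 followed by the repeating block 4, 60 (period 2).

[30; (4, 60)]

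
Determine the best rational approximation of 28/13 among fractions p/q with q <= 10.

Expand x = 28/13 as a continued fraction with the Euclidean algorithm:
  28 = 2*13 + 2, so a_0 = 2.
  13 = 6*2 + 1, so a_1 = 6.
  2 = 2*1 + 0, so a_2 = 2.
so x = [2; 6, 2].
Convergents (p_i = a_i*p_{i-1} + p_{i-2}, q_i = a_i*q_{i-1} + q_{i-2} with p_{-2}=0, p_{-1}=1, q_{-2}=1, q_{-1}=0), until the denominator exceeds 10:
  i=0: a_0=2, p_0 = 2*1 + 0 = 2, q_0 = 2*0 + 1 = 1.
  i=1: a_1=6, p_1 = 6*2 + 1 = 13, q_1 = 6*1 + 0 = 6.
  i=2: a_2=2, p_2 = 2*13 + 2 = 28, q_2 = 2*6 + 1 = 13.
q_2 = 13 > 10, so the last convergent with denominator <= 10 is p_1/q_1 = 13/6.
The closest fraction with denominator <= 10 is either p_1/q_1 or the intermediate fraction (k*p_1 + p_0)/(k*q_1 + q_0) with the largest k >= 1 whose denominator stays <= 10; these approach x as k grows, and every other convergent or intermediate fraction in range is farther away.
Largest k: floor((10 - q_0)/q_1) = floor((10 - 1)/6) = 1.
That gives (1*13 + 2)/(1*6 + 1) = 15/7.
Compare the errors: |x - 13/6| = |28*6 - 13*13|/(13*6) = 1/78, and |x - 15/7| = |28*7 - 15*13|/(13*7) = 1/91.
Cross-multiplying, 1*78 = 78 < 91 = 1*91, so 1/91 is smaller: the intermediate fraction 15/7 is closer to x than 13/6.

15/7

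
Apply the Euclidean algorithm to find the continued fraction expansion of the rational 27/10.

Run the Euclidean algorithm on 27 and 10; the successive quotients are the partial quotients a_0, a_1, ... (each step inverts the fractional part left over by the previous one):
  27 = 2*10 + 7, so a_0 = 2.
  10 = 1*7 + 3, so a_1 = 1.
  7 = 2*3 + 1, so a_2 = 2.
  3 = 3*1 + 0, so a_3 = 3.
The remainder reaches 0 after 4 divisions, so the expansion has 4 partial quotients, read off in order.

[2; 1, 2, 3]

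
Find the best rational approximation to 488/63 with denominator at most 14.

31/4

Expand x = 488/63 as a continued fraction with the Euclidean algorithm:
  488 = 7*63 + 47, so a_0 = 7.
  63 = 1*47 + 16, so a_1 = 1.
  47 = 2*16 + 15, so a_2 = 2.
  16 = 1*15 + 1, so a_3 = 1.
  15 = 15*1 + 0, so a_4 = 15.
so x = [7; 1, 2, 1, 15].
Convergents (p_i = a_i*p_{i-1} + p_{i-2}, q_i = a_i*q_{i-1} + q_{i-2} with p_{-2}=0, p_{-1}=1, q_{-2}=1, q_{-1}=0), until the denominator exceeds 14:
  i=0: a_0=7, p_0 = 7*1 + 0 = 7, q_0 = 7*0 + 1 = 1.
  i=1: a_1=1, p_1 = 1*7 + 1 = 8, q_1 = 1*1 + 0 = 1.
  i=2: a_2=2, p_2 = 2*8 + 7 = 23, q_2 = 2*1 + 1 = 3.
  i=3: a_3=1, p_3 = 1*23 + 8 = 31, q_3 = 1*3 + 1 = 4.
  i=4: a_4=15, p_4 = 15*31 + 23 = 488, q_4 = 15*4 + 3 = 63.
q_4 = 63 > 14, so the last convergent with denominator <= 14 is p_3/q_3 = 31/4.
The closest fraction with denominator <= 14 is either p_3/q_3 or the intermediate fraction (k*p_3 + p_2)/(k*q_3 + q_2) with the largest k >= 1 whose denominator stays <= 14; these approach x as k grows, and every other convergent or intermediate fraction in range is farther away.
Largest k: floor((14 - q_2)/q_3) = floor((14 - 3)/4) = 2.
That gives (2*31 + 23)/(2*4 + 3) = 85/11.
Compare the errors: |x - 31/4| = |488*4 - 31*63|/(63*4) = 1/252, and |x - 85/11| = |488*11 - 85*63|/(63*11) = 13/693.
Cross-multiplying, 1*693 = 693 < 3276 = 13*252, so 1/252 is smaller: the convergent 31/4 is closer to x than 85/11.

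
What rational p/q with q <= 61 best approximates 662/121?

Expand x = 662/121 as a continued fraction with the Euclidean algorithm:
  662 = 5*121 + 57, so a_0 = 5.
  121 = 2*57 + 7, so a_1 = 2.
  57 = 8*7 + 1, so a_2 = 8.
  7 = 7*1 + 0, so a_3 = 7.
so x = [5; 2, 8, 7].
Convergents (p_i = a_i*p_{i-1} + p_{i-2}, q_i = a_i*q_{i-1} + q_{i-2} with p_{-2}=0, p_{-1}=1, q_{-2}=1, q_{-1}=0), until the denominator exceeds 61:
  i=0: a_0=5, p_0 = 5*1 + 0 = 5, q_0 = 5*0 + 1 = 1.
  i=1: a_1=2, p_1 = 2*5 + 1 = 11, q_1 = 2*1 + 0 = 2.
  i=2: a_2=8, p_2 = 8*11 + 5 = 93, q_2 = 8*2 + 1 = 17.
  i=3: a_3=7, p_3 = 7*93 + 11 = 662, q_3 = 7*17 + 2 = 121.
q_3 = 121 > 61, so the last convergent with denominator <= 61 is p_2/q_2 = 93/17.
The closest fraction with denominator <= 61 is either p_2/q_2 or the intermediate fraction (k*p_2 + p_1)/(k*q_2 + q_1) with the largest k >= 1 whose denominator stays <= 61; these approach x as k grows, and every other convergent or intermediate fraction in range is farther away.
Largest k: floor((61 - q_1)/q_2) = floor((61 - 2)/17) = 3.
That gives (3*93 + 11)/(3*17 + 2) = 290/53.
Compare the errors: |x - 93/17| = |662*17 - 93*121|/(121*17) = 1/2057, and |x - 290/53| = |662*53 - 290*121|/(121*53) = 4/6413.
Cross-multiplying, 1*6413 = 6413 < 8228 = 4*2057, so 1/2057 is smaller: the convergent 93/17 is closer to x than 290/53.

93/17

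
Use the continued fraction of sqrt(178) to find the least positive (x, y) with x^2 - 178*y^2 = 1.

First expand sqrt(178) as a continued fraction. With x_i = (sqrt(178) + m_i)/d_i and (m_0, d_0) = (0, 1): a_0 = floor(sqrt(178)) = 13, since 13^2 = 169 <= 178 < 196 = 14^2.
Iterate m_{i+1} = d_i*a_i - m_i, d_{i+1} = (178 - m_{i+1}^2)/d_i, a_{i+1} = floor((a_0 + m_{i+1})/d_{i+1}):
  m_1 = 1*13 - 0 = 13, d_1 = (178 - 13^2)/1 = 9/1 = 9, a_1 = floor((13 + 13)/9) = 2.
  m_2 = 9*2 - 13 = 5, d_2 = (178 - 5^2)/9 = 153/9 = 17, a_2 = floor((13 + 5)/17) = 1.
  m_3 = 17*1 - 5 = 12, d_3 = (178 - 12^2)/17 = 34/17 = 2, a_3 = floor((13 + 12)/2) = 12.
  m_4 = 2*12 - 12 = 12, d_4 = (178 - 12^2)/2 = 34/2 = 17, a_4 = floor((13 + 12)/17) = 1.
  m_5 = 17*1 - 12 = 5, d_5 = (178 - 5^2)/17 = 153/17 = 9, a_5 = floor((13 + 5)/9) = 2.
  m_6 = 9*2 - 5 = 13, d_6 = (178 - 13^2)/9 = 9/9 = 1, a_6 = floor((13 + 13)/1) = 26.
  m_7 = 1*26 - 13 = 13, d_7 = (178 - 13^2)/1 = 9/1 = 9: (m_7, d_7) = (m_1, d_1) = (13, 9), so from here the quotients repeat a_1, ..., a_6; the period length is 6.
So sqrt(178) = [13; (2, 1, 12, 1, 2, 26)] with period length k = 6.
k is even, so the fundamental solution of x^2 - 178y^2 = 1 is (p_{k-1}, q_{k-1}) = (p_5, q_5); compute convergents through index 5.
Convergents (p_i = a_i*p_{i-1} + p_{i-2}, q_i = a_i*q_{i-1} + q_{i-2} with p_{-2}=0, p_{-1}=1, q_{-2}=1, q_{-1}=0):
  i=0: a_0=13, p_0 = 13*1 + 0 = 13, q_0 = 13*0 + 1 = 1.
  i=1: a_1=2, p_1 = 2*13 + 1 = 27, q_1 = 2*1 + 0 = 2.
  i=2: a_2=1, p_2 = 1*27 + 13 = 40, q_2 = 1*2 + 1 = 3.
  i=3: a_3=12, p_3 = 12*40 + 27 = 507, q_3 = 12*3 + 2 = 38.
  i=4: a_4=1, p_4 = 1*507 + 40 = 547, q_4 = 1*38 + 3 = 41.
  i=5: a_5=2, p_5 = 2*547 + 507 = 1601, q_5 = 2*41 + 38 = 120.
Check: 1601^2 - 178*120^2 = 2563201 - 2563200 = 1, so (x, y) = (1601, 120) solves the equation, and by the theorem it is the least positive solution.

(x, y) = (1601, 120)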